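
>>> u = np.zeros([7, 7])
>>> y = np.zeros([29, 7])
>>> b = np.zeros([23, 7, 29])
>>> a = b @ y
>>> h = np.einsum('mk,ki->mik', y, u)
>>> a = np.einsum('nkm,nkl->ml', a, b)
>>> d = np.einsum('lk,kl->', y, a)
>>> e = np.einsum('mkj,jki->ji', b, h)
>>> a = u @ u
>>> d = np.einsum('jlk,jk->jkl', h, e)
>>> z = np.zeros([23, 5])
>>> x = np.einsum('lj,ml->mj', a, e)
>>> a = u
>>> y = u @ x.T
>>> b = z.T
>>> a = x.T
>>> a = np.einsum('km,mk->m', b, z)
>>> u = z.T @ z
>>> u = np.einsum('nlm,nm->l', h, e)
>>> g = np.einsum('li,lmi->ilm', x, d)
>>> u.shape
(7,)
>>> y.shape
(7, 29)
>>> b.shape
(5, 23)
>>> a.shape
(23,)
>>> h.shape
(29, 7, 7)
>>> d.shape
(29, 7, 7)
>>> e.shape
(29, 7)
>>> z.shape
(23, 5)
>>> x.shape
(29, 7)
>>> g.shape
(7, 29, 7)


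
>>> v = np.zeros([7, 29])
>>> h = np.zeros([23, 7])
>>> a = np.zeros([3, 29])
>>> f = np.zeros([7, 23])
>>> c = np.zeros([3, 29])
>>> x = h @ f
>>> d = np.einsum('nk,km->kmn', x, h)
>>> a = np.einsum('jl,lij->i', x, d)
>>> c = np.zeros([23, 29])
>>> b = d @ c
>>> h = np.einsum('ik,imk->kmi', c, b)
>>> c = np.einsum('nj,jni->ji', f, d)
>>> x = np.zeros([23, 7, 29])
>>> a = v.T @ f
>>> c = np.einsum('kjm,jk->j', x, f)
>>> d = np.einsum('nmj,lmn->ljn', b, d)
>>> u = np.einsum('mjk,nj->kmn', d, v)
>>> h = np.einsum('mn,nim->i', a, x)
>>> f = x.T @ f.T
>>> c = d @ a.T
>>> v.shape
(7, 29)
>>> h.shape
(7,)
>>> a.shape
(29, 23)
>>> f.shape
(29, 7, 7)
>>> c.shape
(23, 29, 29)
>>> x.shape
(23, 7, 29)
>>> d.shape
(23, 29, 23)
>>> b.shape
(23, 7, 29)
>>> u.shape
(23, 23, 7)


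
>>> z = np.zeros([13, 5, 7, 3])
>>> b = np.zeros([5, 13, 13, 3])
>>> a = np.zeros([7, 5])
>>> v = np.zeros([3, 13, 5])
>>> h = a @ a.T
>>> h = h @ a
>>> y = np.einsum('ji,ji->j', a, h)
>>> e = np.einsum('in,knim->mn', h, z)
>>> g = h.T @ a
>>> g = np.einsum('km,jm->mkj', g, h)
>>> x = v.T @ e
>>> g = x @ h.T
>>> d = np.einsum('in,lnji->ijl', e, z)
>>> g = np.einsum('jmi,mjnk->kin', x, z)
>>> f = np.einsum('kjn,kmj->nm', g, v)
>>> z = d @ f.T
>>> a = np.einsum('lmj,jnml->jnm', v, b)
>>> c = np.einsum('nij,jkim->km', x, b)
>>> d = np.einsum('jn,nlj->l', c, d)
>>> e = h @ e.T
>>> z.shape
(3, 7, 7)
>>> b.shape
(5, 13, 13, 3)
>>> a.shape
(5, 13, 13)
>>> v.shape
(3, 13, 5)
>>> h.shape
(7, 5)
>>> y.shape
(7,)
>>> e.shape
(7, 3)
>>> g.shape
(3, 5, 7)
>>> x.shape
(5, 13, 5)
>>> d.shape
(7,)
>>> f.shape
(7, 13)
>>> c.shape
(13, 3)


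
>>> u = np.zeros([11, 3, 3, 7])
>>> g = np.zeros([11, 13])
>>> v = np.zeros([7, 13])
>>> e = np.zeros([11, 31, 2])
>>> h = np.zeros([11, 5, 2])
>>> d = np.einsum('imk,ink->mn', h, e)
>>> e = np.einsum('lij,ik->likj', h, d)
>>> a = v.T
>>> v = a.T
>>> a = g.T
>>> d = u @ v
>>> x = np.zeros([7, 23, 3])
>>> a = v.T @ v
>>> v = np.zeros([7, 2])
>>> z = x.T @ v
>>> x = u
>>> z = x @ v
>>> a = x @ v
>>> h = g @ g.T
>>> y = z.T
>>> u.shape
(11, 3, 3, 7)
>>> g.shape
(11, 13)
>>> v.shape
(7, 2)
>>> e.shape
(11, 5, 31, 2)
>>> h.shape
(11, 11)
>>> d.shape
(11, 3, 3, 13)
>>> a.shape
(11, 3, 3, 2)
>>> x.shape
(11, 3, 3, 7)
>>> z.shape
(11, 3, 3, 2)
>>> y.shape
(2, 3, 3, 11)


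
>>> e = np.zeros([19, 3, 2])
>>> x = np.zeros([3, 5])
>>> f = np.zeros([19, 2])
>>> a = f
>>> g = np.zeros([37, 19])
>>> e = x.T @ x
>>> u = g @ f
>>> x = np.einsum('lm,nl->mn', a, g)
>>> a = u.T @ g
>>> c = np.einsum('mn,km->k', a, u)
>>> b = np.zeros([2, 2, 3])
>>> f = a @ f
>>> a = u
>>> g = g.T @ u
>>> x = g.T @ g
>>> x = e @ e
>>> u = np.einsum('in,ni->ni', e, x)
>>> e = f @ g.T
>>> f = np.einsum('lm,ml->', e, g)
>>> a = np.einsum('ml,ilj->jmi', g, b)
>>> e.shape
(2, 19)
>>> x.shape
(5, 5)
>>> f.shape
()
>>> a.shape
(3, 19, 2)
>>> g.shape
(19, 2)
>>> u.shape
(5, 5)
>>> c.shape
(37,)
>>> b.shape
(2, 2, 3)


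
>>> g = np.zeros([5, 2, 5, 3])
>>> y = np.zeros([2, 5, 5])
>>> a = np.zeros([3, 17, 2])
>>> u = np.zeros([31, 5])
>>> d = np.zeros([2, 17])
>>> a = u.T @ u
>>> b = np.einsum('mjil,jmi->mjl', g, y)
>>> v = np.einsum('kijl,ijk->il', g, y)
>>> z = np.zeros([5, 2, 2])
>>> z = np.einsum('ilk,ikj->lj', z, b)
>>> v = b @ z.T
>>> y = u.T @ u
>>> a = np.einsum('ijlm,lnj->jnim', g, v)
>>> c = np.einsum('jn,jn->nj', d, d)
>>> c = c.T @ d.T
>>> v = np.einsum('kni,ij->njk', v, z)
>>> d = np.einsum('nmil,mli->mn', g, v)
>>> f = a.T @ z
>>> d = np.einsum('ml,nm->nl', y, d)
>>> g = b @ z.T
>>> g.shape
(5, 2, 2)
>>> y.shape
(5, 5)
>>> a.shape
(2, 2, 5, 3)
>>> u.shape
(31, 5)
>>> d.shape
(2, 5)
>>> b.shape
(5, 2, 3)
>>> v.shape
(2, 3, 5)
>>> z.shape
(2, 3)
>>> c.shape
(2, 2)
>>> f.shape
(3, 5, 2, 3)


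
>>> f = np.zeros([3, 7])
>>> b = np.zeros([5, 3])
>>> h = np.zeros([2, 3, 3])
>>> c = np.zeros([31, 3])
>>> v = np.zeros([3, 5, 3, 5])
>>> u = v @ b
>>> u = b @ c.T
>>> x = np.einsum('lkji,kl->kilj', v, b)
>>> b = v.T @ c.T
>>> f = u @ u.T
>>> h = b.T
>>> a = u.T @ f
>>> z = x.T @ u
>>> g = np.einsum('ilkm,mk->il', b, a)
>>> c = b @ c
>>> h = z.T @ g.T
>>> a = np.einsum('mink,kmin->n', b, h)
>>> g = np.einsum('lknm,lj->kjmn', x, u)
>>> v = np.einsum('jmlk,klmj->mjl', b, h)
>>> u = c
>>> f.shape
(5, 5)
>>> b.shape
(5, 3, 5, 31)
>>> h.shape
(31, 5, 3, 5)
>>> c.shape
(5, 3, 5, 3)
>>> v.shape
(3, 5, 5)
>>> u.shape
(5, 3, 5, 3)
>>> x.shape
(5, 5, 3, 3)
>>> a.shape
(5,)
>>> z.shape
(3, 3, 5, 31)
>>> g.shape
(5, 31, 3, 3)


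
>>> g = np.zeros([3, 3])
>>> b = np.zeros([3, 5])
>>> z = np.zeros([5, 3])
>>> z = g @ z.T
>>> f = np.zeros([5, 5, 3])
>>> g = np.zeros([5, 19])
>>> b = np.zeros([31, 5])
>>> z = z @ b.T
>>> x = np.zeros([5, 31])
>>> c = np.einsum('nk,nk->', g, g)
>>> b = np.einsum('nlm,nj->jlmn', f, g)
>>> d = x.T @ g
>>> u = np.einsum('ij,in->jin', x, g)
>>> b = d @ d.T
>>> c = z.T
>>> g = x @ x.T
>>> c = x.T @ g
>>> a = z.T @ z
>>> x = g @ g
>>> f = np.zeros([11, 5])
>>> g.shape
(5, 5)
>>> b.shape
(31, 31)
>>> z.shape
(3, 31)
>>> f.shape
(11, 5)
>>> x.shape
(5, 5)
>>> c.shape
(31, 5)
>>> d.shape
(31, 19)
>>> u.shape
(31, 5, 19)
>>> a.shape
(31, 31)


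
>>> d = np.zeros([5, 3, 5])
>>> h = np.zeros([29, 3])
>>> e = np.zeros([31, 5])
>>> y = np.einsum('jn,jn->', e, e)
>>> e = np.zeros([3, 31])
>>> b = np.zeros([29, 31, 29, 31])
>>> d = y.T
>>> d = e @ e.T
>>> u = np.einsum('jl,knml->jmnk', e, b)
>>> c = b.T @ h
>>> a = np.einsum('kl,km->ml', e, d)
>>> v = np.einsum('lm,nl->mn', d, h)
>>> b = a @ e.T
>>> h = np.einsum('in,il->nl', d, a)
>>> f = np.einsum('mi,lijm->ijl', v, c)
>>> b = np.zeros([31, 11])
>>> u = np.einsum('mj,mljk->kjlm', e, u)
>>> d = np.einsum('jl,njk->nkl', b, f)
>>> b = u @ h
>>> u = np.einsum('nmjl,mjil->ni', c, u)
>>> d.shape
(29, 31, 11)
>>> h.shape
(3, 31)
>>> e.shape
(3, 31)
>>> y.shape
()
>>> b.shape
(29, 31, 29, 31)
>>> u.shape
(31, 29)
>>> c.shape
(31, 29, 31, 3)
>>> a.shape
(3, 31)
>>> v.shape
(3, 29)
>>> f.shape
(29, 31, 31)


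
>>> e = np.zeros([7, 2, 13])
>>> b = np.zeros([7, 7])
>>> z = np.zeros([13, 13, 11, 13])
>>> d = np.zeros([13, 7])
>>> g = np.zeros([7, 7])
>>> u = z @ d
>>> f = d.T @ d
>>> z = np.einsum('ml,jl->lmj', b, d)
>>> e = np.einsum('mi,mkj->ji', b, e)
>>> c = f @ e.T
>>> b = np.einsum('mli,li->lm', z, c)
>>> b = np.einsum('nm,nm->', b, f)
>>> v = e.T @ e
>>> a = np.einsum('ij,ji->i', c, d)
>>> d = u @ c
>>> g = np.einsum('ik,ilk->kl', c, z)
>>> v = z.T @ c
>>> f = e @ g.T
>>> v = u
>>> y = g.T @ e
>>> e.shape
(13, 7)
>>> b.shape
()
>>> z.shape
(7, 7, 13)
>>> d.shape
(13, 13, 11, 13)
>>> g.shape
(13, 7)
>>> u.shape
(13, 13, 11, 7)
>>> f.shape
(13, 13)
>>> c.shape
(7, 13)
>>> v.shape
(13, 13, 11, 7)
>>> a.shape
(7,)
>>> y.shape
(7, 7)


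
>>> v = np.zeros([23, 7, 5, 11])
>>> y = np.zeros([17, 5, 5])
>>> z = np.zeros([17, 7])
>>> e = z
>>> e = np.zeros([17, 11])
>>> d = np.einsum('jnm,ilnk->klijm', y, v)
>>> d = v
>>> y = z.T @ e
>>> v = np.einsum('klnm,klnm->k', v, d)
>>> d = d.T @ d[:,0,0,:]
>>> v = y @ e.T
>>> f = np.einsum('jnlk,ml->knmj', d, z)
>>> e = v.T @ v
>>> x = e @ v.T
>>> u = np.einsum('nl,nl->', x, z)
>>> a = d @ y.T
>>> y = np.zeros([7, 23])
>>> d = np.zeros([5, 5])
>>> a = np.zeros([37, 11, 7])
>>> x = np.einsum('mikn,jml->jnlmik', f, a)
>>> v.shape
(7, 17)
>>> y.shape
(7, 23)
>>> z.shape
(17, 7)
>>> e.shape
(17, 17)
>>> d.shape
(5, 5)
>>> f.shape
(11, 5, 17, 11)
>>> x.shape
(37, 11, 7, 11, 5, 17)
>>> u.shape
()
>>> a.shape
(37, 11, 7)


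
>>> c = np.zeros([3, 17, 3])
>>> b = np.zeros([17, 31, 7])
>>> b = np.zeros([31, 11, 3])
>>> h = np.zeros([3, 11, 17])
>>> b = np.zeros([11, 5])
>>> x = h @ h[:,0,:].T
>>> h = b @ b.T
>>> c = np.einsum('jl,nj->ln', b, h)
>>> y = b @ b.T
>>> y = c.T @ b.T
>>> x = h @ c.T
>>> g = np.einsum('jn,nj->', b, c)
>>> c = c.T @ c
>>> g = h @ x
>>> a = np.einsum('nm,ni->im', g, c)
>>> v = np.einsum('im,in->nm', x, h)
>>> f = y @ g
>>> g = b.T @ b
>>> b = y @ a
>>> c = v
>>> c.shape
(11, 5)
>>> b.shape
(11, 5)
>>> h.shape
(11, 11)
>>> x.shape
(11, 5)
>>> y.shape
(11, 11)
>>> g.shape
(5, 5)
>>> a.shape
(11, 5)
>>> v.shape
(11, 5)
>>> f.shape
(11, 5)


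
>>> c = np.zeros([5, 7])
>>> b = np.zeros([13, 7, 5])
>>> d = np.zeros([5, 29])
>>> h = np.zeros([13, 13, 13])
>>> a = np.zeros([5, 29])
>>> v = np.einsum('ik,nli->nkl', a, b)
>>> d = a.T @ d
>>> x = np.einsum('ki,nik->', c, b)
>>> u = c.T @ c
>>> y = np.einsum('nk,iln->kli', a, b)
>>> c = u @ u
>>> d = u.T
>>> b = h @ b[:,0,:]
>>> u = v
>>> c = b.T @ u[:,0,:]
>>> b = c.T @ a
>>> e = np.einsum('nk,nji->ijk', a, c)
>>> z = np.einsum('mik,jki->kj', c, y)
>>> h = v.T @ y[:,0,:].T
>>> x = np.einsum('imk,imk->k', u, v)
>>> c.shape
(5, 13, 7)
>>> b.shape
(7, 13, 29)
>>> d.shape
(7, 7)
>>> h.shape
(7, 29, 29)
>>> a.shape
(5, 29)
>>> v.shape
(13, 29, 7)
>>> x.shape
(7,)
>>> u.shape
(13, 29, 7)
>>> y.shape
(29, 7, 13)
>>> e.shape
(7, 13, 29)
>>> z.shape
(7, 29)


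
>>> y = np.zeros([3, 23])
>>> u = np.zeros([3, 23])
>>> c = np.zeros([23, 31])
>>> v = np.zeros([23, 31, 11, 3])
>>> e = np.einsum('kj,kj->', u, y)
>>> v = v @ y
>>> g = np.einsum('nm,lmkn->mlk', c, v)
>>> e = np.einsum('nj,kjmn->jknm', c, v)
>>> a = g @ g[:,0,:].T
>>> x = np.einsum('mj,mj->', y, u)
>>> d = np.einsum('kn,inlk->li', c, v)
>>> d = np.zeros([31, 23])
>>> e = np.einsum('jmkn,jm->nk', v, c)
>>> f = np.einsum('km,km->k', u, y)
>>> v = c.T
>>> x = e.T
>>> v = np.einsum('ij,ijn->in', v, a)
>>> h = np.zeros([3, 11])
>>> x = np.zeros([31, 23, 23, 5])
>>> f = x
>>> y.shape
(3, 23)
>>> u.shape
(3, 23)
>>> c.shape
(23, 31)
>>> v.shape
(31, 31)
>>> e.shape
(23, 11)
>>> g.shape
(31, 23, 11)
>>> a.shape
(31, 23, 31)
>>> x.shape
(31, 23, 23, 5)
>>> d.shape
(31, 23)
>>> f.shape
(31, 23, 23, 5)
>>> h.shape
(3, 11)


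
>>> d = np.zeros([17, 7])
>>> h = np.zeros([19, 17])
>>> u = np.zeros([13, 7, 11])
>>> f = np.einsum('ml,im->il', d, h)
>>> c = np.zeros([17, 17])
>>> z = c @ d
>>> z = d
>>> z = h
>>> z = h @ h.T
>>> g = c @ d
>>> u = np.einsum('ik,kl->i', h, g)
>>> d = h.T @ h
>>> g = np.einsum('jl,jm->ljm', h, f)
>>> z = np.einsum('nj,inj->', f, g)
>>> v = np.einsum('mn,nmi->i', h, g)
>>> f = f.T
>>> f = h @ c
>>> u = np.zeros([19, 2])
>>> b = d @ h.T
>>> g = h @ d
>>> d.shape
(17, 17)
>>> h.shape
(19, 17)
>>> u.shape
(19, 2)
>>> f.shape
(19, 17)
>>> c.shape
(17, 17)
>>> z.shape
()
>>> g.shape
(19, 17)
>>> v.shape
(7,)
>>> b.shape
(17, 19)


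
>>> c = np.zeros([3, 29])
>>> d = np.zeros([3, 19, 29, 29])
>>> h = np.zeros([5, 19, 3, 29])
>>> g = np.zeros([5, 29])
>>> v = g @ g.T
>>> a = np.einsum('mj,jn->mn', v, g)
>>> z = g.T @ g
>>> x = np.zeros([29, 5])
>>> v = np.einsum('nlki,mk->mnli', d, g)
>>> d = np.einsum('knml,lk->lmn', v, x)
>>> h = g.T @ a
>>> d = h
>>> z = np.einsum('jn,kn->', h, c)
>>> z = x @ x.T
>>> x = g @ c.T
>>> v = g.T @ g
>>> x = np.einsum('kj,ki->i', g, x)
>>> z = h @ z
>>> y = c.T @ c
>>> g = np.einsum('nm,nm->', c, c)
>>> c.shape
(3, 29)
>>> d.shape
(29, 29)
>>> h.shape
(29, 29)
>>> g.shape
()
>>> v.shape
(29, 29)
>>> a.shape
(5, 29)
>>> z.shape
(29, 29)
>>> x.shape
(3,)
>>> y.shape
(29, 29)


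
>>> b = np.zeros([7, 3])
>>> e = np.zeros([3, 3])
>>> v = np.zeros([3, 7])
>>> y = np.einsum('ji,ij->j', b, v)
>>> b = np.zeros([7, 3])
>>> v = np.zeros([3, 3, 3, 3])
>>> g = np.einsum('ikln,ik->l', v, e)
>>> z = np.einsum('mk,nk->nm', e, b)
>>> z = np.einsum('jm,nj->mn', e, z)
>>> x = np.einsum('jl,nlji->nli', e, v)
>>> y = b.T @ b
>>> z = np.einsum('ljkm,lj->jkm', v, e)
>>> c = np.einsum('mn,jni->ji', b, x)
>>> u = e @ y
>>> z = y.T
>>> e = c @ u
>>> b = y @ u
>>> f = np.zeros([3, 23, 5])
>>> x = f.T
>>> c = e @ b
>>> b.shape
(3, 3)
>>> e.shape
(3, 3)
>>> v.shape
(3, 3, 3, 3)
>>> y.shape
(3, 3)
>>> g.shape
(3,)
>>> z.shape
(3, 3)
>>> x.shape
(5, 23, 3)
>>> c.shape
(3, 3)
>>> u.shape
(3, 3)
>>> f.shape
(3, 23, 5)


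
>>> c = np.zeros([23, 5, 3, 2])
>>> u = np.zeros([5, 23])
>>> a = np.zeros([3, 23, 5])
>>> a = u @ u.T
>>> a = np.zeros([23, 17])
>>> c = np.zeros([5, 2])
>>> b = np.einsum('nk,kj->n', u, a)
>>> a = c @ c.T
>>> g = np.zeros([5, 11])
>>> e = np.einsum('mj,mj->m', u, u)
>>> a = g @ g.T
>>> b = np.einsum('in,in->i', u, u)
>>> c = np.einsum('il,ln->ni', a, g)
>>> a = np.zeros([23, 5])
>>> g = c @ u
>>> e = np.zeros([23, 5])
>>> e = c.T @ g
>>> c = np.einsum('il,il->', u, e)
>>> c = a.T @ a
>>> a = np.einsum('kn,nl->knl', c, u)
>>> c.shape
(5, 5)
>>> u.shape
(5, 23)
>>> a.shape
(5, 5, 23)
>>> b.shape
(5,)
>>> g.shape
(11, 23)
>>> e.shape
(5, 23)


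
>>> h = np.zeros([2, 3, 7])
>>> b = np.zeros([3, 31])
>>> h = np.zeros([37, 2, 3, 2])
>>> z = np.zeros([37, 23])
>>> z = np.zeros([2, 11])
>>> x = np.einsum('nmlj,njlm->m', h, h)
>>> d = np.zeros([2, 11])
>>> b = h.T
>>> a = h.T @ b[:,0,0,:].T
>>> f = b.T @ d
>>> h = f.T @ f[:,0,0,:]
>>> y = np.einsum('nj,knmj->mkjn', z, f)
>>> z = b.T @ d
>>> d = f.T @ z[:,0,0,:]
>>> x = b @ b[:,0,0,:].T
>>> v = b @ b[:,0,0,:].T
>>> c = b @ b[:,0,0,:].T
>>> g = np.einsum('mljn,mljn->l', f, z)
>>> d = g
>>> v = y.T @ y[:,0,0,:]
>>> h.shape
(11, 3, 2, 11)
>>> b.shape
(2, 3, 2, 37)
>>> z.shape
(37, 2, 3, 11)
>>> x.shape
(2, 3, 2, 2)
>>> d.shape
(2,)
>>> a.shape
(2, 3, 2, 2)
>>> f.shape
(37, 2, 3, 11)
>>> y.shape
(3, 37, 11, 2)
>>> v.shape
(2, 11, 37, 2)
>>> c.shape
(2, 3, 2, 2)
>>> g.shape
(2,)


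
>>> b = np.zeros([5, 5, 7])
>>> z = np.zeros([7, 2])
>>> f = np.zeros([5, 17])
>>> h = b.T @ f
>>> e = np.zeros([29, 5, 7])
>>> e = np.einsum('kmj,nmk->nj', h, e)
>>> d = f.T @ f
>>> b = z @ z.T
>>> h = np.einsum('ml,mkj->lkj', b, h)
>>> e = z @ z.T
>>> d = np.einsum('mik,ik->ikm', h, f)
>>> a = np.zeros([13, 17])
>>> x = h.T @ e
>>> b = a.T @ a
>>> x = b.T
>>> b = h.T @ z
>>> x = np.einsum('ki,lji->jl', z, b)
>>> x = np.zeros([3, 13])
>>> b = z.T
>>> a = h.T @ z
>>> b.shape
(2, 7)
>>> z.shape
(7, 2)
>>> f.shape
(5, 17)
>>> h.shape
(7, 5, 17)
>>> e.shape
(7, 7)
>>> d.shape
(5, 17, 7)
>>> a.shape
(17, 5, 2)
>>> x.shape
(3, 13)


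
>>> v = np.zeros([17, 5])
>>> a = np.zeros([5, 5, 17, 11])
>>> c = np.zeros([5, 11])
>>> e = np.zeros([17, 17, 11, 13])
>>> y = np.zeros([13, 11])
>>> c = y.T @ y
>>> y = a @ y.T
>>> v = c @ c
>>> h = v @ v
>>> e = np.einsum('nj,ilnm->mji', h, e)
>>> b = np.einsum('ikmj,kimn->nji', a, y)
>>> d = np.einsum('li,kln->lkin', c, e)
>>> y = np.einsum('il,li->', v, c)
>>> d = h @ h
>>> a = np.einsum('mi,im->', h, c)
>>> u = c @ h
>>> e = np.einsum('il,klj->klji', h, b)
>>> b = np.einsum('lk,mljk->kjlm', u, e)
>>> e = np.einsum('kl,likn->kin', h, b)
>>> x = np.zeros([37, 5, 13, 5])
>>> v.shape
(11, 11)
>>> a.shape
()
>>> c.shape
(11, 11)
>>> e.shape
(11, 5, 13)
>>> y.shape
()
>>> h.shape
(11, 11)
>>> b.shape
(11, 5, 11, 13)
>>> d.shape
(11, 11)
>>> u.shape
(11, 11)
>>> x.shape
(37, 5, 13, 5)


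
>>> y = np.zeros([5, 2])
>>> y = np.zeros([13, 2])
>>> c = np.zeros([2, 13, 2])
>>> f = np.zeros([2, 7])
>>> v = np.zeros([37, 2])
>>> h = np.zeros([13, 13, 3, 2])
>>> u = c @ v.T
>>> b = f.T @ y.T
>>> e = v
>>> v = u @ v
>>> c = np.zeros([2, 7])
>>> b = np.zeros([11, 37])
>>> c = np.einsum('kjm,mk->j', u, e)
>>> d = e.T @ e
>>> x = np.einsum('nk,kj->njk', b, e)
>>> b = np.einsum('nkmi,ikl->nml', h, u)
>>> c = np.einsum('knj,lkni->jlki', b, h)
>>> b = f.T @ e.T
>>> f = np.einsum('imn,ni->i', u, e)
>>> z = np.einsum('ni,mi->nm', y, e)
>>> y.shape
(13, 2)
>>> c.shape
(37, 13, 13, 2)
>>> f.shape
(2,)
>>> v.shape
(2, 13, 2)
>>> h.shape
(13, 13, 3, 2)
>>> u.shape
(2, 13, 37)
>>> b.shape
(7, 37)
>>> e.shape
(37, 2)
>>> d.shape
(2, 2)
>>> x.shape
(11, 2, 37)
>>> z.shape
(13, 37)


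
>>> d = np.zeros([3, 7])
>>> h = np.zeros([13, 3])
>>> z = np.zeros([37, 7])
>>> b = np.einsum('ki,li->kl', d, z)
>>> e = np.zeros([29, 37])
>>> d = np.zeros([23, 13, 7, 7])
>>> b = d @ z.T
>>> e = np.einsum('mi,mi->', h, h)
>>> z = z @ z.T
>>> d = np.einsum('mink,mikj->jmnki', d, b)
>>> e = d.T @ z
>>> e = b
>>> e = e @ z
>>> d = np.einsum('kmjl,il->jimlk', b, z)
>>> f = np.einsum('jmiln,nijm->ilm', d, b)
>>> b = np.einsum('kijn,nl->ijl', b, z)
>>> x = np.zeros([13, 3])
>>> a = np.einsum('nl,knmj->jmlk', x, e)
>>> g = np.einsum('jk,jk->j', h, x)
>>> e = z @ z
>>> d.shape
(7, 37, 13, 37, 23)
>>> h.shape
(13, 3)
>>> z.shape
(37, 37)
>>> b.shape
(13, 7, 37)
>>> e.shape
(37, 37)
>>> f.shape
(13, 37, 37)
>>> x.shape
(13, 3)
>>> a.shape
(37, 7, 3, 23)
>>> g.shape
(13,)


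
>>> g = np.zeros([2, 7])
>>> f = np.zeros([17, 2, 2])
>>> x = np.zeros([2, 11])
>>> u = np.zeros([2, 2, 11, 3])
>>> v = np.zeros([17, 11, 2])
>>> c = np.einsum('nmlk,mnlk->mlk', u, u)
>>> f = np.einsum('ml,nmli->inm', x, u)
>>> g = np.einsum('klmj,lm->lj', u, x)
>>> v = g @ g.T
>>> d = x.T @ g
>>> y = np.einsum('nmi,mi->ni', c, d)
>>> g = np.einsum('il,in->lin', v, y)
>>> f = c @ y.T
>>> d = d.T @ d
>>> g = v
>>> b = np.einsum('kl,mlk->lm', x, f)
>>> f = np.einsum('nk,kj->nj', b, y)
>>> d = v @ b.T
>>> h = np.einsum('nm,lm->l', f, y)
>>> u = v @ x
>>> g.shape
(2, 2)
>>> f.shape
(11, 3)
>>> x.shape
(2, 11)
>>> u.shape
(2, 11)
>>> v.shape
(2, 2)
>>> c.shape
(2, 11, 3)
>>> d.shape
(2, 11)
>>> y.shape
(2, 3)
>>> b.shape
(11, 2)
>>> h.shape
(2,)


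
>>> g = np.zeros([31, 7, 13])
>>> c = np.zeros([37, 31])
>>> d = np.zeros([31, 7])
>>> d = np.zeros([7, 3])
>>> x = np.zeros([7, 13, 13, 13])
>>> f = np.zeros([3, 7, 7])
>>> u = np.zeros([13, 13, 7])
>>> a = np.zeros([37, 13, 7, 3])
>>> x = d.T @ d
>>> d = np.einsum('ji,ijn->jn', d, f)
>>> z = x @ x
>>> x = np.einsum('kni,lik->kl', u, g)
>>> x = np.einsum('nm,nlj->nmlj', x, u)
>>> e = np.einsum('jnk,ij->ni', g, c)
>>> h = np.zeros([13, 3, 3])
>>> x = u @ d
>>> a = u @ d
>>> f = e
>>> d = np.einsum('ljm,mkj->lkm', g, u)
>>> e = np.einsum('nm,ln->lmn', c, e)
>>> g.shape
(31, 7, 13)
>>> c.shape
(37, 31)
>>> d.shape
(31, 13, 13)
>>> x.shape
(13, 13, 7)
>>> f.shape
(7, 37)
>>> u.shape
(13, 13, 7)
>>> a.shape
(13, 13, 7)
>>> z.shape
(3, 3)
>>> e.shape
(7, 31, 37)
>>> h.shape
(13, 3, 3)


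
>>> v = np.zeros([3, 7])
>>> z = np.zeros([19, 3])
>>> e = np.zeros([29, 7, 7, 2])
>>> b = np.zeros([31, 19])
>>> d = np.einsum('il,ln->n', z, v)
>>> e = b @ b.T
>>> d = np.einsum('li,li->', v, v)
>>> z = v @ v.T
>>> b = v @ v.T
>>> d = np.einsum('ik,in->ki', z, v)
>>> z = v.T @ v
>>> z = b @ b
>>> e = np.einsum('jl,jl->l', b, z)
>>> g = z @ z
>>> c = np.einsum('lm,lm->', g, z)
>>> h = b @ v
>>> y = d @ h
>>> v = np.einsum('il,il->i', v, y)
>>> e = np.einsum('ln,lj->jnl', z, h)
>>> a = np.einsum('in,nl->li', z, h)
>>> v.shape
(3,)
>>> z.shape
(3, 3)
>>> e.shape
(7, 3, 3)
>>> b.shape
(3, 3)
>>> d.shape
(3, 3)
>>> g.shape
(3, 3)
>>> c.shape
()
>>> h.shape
(3, 7)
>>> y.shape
(3, 7)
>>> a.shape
(7, 3)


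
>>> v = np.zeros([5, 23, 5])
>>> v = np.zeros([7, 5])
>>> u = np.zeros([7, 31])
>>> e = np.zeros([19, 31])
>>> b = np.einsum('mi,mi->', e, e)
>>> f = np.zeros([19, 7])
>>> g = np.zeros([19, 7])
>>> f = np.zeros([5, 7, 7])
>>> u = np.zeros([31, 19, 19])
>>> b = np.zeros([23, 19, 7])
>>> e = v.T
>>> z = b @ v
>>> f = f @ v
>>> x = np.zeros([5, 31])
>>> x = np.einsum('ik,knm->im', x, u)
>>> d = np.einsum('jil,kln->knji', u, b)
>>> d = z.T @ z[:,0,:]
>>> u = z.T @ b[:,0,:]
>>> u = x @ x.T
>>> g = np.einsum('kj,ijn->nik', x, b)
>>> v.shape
(7, 5)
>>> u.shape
(5, 5)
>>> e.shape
(5, 7)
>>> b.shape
(23, 19, 7)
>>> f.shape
(5, 7, 5)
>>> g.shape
(7, 23, 5)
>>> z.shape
(23, 19, 5)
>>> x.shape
(5, 19)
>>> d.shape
(5, 19, 5)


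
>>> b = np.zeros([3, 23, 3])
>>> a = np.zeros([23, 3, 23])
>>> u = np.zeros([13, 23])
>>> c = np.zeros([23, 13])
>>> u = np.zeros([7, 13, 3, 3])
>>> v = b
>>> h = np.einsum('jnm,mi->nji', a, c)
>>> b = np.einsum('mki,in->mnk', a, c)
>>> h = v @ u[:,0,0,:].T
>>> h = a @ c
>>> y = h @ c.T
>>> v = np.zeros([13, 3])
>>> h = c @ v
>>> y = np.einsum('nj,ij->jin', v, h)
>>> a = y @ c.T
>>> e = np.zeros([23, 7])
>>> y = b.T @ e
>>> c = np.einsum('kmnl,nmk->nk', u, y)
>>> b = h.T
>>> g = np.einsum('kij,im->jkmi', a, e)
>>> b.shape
(3, 23)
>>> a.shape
(3, 23, 23)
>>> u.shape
(7, 13, 3, 3)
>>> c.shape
(3, 7)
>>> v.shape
(13, 3)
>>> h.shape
(23, 3)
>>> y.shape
(3, 13, 7)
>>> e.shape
(23, 7)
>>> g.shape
(23, 3, 7, 23)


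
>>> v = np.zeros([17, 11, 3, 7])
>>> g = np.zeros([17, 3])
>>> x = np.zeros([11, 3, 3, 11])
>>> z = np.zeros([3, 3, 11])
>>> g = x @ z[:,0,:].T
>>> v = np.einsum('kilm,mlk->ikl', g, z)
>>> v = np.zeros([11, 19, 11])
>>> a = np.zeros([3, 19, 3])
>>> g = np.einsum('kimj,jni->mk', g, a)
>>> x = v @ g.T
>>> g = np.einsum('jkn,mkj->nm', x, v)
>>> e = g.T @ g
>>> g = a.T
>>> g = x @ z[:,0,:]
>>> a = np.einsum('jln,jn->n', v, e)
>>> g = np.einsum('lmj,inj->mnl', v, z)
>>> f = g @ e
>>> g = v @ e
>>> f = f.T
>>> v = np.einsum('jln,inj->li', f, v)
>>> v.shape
(3, 11)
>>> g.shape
(11, 19, 11)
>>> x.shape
(11, 19, 3)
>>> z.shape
(3, 3, 11)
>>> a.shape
(11,)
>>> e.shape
(11, 11)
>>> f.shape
(11, 3, 19)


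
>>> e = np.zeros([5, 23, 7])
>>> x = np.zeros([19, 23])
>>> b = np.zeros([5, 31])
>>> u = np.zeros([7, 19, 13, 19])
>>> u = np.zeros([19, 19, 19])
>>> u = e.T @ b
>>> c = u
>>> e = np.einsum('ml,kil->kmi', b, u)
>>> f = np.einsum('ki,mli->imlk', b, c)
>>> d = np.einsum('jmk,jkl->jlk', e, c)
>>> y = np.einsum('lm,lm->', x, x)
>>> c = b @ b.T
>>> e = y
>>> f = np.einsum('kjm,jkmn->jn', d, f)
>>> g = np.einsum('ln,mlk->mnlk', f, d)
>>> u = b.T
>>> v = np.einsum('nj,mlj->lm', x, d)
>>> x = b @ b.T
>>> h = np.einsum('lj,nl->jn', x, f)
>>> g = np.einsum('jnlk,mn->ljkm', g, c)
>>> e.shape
()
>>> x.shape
(5, 5)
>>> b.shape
(5, 31)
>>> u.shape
(31, 5)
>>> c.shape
(5, 5)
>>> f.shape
(31, 5)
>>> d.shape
(7, 31, 23)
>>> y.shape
()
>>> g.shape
(31, 7, 23, 5)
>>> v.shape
(31, 7)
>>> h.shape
(5, 31)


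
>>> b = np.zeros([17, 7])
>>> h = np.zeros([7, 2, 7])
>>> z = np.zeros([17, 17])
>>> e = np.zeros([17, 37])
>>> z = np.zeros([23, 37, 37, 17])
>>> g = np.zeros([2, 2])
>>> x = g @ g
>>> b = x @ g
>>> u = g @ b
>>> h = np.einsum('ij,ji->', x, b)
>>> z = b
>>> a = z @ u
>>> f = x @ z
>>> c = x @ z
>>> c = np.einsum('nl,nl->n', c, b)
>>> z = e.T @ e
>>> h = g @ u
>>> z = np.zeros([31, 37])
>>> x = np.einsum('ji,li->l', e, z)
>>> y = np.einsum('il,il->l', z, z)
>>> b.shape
(2, 2)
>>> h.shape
(2, 2)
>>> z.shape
(31, 37)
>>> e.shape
(17, 37)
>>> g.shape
(2, 2)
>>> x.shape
(31,)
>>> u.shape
(2, 2)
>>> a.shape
(2, 2)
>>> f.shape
(2, 2)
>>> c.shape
(2,)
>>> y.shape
(37,)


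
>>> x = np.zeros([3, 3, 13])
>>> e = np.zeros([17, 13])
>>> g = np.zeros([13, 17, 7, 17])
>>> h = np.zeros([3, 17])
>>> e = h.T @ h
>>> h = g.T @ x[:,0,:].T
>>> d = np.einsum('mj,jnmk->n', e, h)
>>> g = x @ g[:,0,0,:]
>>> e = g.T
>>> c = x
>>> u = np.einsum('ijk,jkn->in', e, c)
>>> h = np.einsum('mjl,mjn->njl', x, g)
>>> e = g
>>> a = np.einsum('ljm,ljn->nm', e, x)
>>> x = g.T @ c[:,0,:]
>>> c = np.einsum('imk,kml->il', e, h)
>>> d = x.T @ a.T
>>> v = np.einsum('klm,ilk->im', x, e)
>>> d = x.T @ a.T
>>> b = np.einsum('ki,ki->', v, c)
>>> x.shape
(17, 3, 13)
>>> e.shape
(3, 3, 17)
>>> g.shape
(3, 3, 17)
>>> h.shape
(17, 3, 13)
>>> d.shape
(13, 3, 13)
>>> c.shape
(3, 13)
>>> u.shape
(17, 13)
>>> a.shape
(13, 17)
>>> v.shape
(3, 13)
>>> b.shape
()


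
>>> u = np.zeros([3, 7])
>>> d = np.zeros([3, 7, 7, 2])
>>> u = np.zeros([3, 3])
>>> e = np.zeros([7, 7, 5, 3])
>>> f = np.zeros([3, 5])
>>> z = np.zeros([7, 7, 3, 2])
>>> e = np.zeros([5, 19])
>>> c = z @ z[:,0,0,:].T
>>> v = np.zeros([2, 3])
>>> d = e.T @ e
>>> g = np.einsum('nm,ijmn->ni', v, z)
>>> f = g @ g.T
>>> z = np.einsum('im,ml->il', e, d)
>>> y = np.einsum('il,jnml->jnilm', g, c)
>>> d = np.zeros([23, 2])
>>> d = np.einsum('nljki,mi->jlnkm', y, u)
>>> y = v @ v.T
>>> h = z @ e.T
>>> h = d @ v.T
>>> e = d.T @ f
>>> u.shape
(3, 3)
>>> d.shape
(2, 7, 7, 7, 3)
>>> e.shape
(3, 7, 7, 7, 2)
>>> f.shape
(2, 2)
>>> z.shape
(5, 19)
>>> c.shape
(7, 7, 3, 7)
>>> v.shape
(2, 3)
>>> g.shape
(2, 7)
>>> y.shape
(2, 2)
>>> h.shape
(2, 7, 7, 7, 2)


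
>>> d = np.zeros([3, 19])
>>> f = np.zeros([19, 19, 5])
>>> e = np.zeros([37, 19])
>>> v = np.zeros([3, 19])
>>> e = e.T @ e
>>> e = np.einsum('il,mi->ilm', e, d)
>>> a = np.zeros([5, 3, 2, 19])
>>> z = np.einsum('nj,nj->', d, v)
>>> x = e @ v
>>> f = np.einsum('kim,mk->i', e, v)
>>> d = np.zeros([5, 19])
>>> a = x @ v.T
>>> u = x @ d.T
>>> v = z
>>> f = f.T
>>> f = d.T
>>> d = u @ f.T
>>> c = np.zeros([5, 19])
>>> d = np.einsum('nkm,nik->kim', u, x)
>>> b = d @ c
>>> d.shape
(19, 19, 5)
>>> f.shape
(19, 5)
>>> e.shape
(19, 19, 3)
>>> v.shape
()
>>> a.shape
(19, 19, 3)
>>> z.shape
()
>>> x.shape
(19, 19, 19)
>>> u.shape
(19, 19, 5)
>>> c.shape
(5, 19)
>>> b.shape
(19, 19, 19)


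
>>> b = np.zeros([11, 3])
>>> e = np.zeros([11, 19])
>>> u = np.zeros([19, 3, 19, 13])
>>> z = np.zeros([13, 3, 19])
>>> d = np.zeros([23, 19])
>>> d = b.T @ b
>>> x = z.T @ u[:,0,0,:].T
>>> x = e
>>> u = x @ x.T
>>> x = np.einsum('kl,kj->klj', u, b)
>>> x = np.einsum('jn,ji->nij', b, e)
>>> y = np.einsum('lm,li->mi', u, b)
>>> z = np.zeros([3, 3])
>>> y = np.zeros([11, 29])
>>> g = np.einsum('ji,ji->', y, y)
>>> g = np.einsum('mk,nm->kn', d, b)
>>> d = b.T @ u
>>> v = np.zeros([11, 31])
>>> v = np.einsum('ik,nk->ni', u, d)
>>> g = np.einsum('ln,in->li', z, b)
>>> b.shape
(11, 3)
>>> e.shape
(11, 19)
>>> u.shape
(11, 11)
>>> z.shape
(3, 3)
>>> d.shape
(3, 11)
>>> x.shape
(3, 19, 11)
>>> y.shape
(11, 29)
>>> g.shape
(3, 11)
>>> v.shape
(3, 11)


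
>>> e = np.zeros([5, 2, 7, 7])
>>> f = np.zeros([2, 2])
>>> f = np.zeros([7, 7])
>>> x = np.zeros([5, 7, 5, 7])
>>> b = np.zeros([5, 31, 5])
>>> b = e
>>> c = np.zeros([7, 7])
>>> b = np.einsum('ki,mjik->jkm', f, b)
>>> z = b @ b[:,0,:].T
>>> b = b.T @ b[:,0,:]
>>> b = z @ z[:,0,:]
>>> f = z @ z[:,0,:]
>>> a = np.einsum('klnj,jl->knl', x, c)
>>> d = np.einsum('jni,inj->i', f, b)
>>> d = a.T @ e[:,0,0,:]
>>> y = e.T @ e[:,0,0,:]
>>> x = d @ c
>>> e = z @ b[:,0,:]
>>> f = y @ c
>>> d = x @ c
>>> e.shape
(2, 7, 2)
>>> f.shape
(7, 7, 2, 7)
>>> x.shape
(7, 5, 7)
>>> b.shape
(2, 7, 2)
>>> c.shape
(7, 7)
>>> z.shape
(2, 7, 2)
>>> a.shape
(5, 5, 7)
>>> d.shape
(7, 5, 7)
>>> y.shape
(7, 7, 2, 7)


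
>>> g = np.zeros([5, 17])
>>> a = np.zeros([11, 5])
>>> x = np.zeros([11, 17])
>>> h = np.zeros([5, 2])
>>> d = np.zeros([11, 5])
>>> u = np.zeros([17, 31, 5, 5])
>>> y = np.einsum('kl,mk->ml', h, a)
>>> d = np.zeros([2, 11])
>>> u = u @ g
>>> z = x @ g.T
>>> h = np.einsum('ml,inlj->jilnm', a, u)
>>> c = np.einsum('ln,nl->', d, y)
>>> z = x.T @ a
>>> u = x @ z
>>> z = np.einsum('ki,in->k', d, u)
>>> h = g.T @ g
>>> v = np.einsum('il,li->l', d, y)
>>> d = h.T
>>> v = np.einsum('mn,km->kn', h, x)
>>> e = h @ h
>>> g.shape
(5, 17)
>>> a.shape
(11, 5)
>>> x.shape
(11, 17)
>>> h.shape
(17, 17)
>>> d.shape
(17, 17)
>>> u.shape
(11, 5)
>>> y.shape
(11, 2)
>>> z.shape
(2,)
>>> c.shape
()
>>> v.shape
(11, 17)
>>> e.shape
(17, 17)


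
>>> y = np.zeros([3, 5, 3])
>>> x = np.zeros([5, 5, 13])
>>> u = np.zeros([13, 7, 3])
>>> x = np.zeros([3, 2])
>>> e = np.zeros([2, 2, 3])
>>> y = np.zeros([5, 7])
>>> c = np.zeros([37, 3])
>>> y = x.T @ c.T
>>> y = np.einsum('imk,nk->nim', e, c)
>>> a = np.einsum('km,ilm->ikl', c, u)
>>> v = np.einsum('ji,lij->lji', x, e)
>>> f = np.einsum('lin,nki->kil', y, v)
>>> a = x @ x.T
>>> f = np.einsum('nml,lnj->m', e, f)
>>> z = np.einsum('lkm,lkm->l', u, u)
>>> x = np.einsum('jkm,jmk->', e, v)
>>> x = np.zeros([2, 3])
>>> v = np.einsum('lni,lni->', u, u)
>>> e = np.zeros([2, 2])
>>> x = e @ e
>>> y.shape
(37, 2, 2)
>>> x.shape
(2, 2)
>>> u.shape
(13, 7, 3)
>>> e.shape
(2, 2)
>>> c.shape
(37, 3)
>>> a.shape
(3, 3)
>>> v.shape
()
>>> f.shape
(2,)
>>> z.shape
(13,)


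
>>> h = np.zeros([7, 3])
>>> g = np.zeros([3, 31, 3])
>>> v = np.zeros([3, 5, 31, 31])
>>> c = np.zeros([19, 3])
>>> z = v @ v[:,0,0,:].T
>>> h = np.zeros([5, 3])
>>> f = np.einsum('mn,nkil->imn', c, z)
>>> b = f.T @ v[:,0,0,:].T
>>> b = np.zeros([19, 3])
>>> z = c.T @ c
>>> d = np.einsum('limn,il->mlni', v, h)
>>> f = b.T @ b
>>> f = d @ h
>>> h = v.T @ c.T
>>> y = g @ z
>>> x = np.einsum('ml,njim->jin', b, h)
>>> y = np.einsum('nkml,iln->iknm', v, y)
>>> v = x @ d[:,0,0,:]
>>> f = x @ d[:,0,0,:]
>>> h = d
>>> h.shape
(31, 3, 31, 5)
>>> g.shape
(3, 31, 3)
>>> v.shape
(31, 5, 5)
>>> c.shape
(19, 3)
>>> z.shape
(3, 3)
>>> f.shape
(31, 5, 5)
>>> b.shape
(19, 3)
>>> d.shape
(31, 3, 31, 5)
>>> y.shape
(3, 5, 3, 31)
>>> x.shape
(31, 5, 31)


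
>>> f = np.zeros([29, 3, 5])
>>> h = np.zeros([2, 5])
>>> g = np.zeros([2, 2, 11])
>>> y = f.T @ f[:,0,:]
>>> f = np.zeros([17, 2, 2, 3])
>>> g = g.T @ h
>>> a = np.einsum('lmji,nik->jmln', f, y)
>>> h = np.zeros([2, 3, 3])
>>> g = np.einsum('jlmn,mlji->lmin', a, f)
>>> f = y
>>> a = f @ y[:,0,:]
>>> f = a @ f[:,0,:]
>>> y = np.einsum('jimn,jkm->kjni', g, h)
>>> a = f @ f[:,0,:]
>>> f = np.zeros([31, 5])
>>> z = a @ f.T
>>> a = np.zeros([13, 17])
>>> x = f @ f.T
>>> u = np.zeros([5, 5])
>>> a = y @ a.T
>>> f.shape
(31, 5)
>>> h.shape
(2, 3, 3)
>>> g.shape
(2, 17, 3, 5)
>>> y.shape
(3, 2, 5, 17)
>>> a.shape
(3, 2, 5, 13)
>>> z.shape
(5, 3, 31)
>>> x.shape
(31, 31)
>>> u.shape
(5, 5)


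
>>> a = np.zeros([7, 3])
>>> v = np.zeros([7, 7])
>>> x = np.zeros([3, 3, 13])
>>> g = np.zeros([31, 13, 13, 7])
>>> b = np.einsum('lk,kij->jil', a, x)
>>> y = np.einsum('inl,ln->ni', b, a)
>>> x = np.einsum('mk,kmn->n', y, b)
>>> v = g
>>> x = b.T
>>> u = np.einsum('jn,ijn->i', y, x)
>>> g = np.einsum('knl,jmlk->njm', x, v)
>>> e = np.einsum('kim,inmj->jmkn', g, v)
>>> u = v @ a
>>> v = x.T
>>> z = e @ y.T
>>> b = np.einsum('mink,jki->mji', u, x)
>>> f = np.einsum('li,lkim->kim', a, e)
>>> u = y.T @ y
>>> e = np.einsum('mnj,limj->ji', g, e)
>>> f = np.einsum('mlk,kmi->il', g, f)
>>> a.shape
(7, 3)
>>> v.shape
(13, 3, 7)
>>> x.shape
(7, 3, 13)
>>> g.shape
(3, 31, 13)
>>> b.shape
(31, 7, 13)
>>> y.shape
(3, 13)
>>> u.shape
(13, 13)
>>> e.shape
(13, 13)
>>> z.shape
(7, 13, 3, 3)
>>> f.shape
(13, 31)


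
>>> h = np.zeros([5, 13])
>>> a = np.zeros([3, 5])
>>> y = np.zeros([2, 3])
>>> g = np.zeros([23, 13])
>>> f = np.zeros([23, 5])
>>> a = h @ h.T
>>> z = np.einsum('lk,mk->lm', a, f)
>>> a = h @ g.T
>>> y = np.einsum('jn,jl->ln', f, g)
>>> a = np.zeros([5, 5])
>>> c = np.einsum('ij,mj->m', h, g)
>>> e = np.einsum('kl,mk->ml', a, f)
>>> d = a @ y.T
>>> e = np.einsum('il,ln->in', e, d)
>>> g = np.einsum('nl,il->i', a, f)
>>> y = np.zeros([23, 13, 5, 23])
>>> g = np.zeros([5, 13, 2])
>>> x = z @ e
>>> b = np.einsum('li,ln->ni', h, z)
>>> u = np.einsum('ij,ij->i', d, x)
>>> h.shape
(5, 13)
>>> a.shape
(5, 5)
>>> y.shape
(23, 13, 5, 23)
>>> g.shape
(5, 13, 2)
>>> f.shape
(23, 5)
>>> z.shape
(5, 23)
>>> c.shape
(23,)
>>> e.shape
(23, 13)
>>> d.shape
(5, 13)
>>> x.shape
(5, 13)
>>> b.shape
(23, 13)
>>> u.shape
(5,)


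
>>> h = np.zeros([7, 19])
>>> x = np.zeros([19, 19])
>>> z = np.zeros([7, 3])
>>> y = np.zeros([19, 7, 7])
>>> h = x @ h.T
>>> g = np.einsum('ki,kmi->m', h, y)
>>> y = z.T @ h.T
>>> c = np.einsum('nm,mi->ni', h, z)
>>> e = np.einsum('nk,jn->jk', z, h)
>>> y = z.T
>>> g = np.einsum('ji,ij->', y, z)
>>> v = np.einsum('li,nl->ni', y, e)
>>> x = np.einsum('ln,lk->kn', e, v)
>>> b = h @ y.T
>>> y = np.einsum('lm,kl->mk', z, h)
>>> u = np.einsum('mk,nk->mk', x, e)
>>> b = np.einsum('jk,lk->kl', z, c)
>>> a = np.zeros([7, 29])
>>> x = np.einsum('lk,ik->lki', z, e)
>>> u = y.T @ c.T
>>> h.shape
(19, 7)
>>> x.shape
(7, 3, 19)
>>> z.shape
(7, 3)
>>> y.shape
(3, 19)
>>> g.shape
()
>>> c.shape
(19, 3)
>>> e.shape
(19, 3)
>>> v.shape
(19, 7)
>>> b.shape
(3, 19)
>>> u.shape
(19, 19)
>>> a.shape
(7, 29)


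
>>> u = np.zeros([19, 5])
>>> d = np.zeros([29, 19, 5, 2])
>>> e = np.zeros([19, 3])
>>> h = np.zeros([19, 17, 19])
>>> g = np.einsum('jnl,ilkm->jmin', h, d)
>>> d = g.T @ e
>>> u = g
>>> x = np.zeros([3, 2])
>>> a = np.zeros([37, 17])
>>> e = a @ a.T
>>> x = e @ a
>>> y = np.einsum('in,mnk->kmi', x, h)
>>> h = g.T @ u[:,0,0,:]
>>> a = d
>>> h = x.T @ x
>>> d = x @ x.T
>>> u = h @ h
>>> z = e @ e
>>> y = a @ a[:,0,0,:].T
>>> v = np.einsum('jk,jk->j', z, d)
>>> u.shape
(17, 17)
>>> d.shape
(37, 37)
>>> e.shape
(37, 37)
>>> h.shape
(17, 17)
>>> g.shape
(19, 2, 29, 17)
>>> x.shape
(37, 17)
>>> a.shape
(17, 29, 2, 3)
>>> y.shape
(17, 29, 2, 17)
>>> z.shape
(37, 37)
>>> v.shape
(37,)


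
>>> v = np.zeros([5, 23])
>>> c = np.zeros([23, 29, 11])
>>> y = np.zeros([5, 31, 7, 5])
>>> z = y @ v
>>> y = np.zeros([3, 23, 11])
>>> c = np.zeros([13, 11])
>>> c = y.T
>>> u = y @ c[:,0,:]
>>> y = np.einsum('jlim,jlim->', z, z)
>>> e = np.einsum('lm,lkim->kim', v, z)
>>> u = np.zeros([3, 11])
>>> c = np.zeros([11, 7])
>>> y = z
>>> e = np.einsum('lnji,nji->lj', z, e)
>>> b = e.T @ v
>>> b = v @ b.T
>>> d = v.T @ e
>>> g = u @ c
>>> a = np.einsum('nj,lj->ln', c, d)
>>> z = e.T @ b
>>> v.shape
(5, 23)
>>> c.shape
(11, 7)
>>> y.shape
(5, 31, 7, 23)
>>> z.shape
(7, 7)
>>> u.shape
(3, 11)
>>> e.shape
(5, 7)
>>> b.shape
(5, 7)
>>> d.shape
(23, 7)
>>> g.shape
(3, 7)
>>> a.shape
(23, 11)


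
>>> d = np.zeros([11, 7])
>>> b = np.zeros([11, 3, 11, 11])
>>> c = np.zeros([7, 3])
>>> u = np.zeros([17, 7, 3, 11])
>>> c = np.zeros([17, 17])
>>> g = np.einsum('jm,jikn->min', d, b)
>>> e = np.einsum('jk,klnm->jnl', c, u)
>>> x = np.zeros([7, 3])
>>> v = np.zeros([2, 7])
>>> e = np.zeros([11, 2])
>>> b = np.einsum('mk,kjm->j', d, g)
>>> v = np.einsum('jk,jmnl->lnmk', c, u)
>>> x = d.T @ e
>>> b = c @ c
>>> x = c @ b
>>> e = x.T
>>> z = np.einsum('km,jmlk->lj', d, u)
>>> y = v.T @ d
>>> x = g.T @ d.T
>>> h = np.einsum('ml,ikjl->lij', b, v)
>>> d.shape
(11, 7)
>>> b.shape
(17, 17)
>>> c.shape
(17, 17)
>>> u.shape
(17, 7, 3, 11)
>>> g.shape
(7, 3, 11)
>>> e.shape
(17, 17)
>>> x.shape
(11, 3, 11)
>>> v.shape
(11, 3, 7, 17)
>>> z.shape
(3, 17)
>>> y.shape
(17, 7, 3, 7)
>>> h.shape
(17, 11, 7)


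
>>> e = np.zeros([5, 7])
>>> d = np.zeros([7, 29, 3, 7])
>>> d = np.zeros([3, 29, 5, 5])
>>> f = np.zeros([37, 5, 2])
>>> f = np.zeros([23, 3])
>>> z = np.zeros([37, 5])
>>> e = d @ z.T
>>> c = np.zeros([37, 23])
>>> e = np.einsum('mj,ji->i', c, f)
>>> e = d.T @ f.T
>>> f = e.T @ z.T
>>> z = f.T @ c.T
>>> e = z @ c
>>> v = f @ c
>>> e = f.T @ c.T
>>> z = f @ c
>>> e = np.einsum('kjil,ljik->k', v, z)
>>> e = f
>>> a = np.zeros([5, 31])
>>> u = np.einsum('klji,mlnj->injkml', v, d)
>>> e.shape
(23, 29, 5, 37)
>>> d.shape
(3, 29, 5, 5)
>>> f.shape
(23, 29, 5, 37)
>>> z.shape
(23, 29, 5, 23)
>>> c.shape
(37, 23)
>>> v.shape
(23, 29, 5, 23)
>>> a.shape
(5, 31)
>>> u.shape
(23, 5, 5, 23, 3, 29)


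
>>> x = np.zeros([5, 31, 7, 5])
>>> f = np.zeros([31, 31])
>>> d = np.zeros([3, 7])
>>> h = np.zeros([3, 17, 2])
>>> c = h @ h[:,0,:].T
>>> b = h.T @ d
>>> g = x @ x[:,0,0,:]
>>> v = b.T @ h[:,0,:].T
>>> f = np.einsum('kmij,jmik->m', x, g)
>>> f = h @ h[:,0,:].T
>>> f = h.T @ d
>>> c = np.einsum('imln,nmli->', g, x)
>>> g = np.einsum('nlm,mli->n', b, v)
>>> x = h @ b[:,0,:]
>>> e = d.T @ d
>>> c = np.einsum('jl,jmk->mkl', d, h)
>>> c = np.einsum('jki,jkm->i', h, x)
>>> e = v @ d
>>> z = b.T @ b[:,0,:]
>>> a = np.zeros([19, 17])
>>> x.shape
(3, 17, 7)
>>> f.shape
(2, 17, 7)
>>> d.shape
(3, 7)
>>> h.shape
(3, 17, 2)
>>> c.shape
(2,)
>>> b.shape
(2, 17, 7)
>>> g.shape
(2,)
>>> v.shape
(7, 17, 3)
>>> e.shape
(7, 17, 7)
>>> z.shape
(7, 17, 7)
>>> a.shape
(19, 17)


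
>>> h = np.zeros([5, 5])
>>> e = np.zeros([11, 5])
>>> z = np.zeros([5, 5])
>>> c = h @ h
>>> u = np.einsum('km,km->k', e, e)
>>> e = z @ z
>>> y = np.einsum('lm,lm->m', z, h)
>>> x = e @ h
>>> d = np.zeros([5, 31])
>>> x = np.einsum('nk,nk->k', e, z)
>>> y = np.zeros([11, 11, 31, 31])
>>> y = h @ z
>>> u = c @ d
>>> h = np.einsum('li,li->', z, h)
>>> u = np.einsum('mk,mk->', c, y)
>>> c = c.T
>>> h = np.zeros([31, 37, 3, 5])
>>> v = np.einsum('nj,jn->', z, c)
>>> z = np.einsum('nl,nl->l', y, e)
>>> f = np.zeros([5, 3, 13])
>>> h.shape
(31, 37, 3, 5)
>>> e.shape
(5, 5)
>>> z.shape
(5,)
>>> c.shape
(5, 5)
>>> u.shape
()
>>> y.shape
(5, 5)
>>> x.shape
(5,)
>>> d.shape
(5, 31)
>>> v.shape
()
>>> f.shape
(5, 3, 13)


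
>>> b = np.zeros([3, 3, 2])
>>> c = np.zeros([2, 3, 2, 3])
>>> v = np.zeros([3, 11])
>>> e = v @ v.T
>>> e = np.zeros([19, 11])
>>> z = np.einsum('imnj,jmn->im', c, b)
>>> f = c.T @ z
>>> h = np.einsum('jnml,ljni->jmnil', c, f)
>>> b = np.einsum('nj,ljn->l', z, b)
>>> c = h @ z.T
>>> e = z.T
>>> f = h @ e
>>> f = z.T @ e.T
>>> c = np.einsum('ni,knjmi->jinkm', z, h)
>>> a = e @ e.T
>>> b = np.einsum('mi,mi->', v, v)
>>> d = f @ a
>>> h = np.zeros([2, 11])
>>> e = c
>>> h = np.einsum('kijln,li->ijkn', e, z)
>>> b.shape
()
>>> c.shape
(3, 3, 2, 2, 3)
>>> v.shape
(3, 11)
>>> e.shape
(3, 3, 2, 2, 3)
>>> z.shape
(2, 3)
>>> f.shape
(3, 3)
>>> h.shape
(3, 2, 3, 3)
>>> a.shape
(3, 3)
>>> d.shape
(3, 3)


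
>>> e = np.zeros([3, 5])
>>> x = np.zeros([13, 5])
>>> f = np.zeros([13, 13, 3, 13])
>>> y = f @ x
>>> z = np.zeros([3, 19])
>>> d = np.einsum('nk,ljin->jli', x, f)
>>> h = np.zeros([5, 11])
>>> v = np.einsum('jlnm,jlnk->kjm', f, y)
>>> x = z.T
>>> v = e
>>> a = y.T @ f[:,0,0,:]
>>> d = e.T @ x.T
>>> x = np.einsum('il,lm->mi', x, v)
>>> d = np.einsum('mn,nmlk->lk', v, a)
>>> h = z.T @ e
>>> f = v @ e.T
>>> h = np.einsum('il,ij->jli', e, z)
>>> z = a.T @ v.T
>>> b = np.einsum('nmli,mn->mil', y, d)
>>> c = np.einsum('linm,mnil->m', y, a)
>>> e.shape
(3, 5)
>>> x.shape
(5, 19)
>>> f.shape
(3, 3)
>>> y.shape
(13, 13, 3, 5)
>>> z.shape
(13, 13, 3, 3)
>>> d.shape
(13, 13)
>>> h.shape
(19, 5, 3)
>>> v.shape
(3, 5)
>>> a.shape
(5, 3, 13, 13)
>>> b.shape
(13, 5, 3)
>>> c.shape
(5,)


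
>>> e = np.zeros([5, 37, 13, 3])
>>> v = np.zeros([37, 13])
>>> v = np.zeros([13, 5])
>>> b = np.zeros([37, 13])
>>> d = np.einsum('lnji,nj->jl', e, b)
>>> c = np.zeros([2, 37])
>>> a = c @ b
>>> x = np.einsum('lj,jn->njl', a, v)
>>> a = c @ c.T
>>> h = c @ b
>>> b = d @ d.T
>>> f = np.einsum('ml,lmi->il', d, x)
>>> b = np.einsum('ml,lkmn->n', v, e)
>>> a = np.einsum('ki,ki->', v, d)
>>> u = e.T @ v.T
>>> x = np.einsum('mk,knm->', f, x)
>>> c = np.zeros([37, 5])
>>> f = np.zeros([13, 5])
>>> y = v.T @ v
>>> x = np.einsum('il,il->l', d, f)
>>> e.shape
(5, 37, 13, 3)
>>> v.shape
(13, 5)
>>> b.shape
(3,)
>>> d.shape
(13, 5)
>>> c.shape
(37, 5)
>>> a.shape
()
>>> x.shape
(5,)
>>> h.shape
(2, 13)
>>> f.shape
(13, 5)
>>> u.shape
(3, 13, 37, 13)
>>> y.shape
(5, 5)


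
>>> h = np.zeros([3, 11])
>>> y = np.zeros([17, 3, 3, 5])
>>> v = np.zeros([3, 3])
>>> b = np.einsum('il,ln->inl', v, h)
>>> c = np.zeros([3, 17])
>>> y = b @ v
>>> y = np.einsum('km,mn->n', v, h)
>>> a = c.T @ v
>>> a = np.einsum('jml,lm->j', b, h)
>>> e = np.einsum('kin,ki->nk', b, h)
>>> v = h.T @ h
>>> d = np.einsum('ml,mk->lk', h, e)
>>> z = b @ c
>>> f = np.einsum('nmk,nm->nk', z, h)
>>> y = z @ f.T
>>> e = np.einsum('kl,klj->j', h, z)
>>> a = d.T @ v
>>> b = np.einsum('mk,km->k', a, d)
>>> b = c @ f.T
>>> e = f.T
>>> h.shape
(3, 11)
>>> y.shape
(3, 11, 3)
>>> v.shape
(11, 11)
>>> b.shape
(3, 3)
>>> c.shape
(3, 17)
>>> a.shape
(3, 11)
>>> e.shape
(17, 3)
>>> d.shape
(11, 3)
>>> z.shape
(3, 11, 17)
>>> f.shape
(3, 17)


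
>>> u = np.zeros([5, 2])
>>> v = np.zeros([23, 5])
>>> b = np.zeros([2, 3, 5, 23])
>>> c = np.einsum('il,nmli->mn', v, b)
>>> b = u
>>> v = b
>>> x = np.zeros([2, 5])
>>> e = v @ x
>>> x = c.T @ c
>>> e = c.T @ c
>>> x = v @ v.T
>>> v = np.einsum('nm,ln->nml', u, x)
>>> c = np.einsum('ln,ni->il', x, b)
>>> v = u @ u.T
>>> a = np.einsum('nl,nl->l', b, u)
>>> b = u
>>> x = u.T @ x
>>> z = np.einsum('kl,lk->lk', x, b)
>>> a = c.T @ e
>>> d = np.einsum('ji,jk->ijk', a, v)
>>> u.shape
(5, 2)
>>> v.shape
(5, 5)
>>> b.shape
(5, 2)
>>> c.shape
(2, 5)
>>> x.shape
(2, 5)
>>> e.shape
(2, 2)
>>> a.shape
(5, 2)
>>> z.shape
(5, 2)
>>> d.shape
(2, 5, 5)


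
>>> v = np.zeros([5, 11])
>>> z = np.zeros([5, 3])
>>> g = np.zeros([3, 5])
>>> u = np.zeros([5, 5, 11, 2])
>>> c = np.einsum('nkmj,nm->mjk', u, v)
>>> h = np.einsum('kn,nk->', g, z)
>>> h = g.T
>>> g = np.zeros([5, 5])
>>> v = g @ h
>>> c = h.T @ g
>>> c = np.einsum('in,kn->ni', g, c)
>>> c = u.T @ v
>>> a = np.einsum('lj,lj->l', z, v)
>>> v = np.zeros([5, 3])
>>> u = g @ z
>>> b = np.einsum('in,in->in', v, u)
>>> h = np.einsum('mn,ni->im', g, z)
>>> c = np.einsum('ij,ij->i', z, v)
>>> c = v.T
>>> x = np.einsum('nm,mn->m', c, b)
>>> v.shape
(5, 3)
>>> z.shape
(5, 3)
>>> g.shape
(5, 5)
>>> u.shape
(5, 3)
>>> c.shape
(3, 5)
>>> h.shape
(3, 5)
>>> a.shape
(5,)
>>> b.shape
(5, 3)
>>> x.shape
(5,)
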